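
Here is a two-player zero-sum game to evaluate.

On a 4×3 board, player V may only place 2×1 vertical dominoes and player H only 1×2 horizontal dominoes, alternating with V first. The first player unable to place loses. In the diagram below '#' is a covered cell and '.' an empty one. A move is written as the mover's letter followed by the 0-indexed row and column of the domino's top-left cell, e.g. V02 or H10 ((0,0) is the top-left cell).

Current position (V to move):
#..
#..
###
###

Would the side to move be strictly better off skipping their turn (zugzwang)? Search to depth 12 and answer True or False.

zugzwang(#../#../###/###, V) = False

[#../#../###/###] V move#1: V01:+1/##./##./###/###*, V02:+1/#.#/#.#/###/###
[##./##./###/###] end (terminal -1, H#2); searched #../#../###/### to 12
suppose V passes — search the same position with H to move:
pass> [#../#../###/###] H move#1: H01:+1/###/#../###/###*, H11:+1/#../###/###/###
pass> [###/#../###/###] end (terminal -1, V#2); searched #../#../###/### to 12
for V: play +1, pass -1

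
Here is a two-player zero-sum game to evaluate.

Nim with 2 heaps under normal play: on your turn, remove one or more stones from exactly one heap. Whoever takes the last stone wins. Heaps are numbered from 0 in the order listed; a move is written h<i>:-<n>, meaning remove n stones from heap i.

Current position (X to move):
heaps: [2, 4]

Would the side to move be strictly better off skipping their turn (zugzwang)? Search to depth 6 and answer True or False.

zugzwang((2,4), X) = False

[(2,4)] X move#1: h0:-1:-1/(1,4), h0:-2:-1/(0,4), h1:-1:-1/(2,3), h1:-2:+1/(2,2)*, h1:-3:-1/(2,1), h1:-4:-1/(2,0)
[(2,2)] O move#2: h0:-1:-1/(1,2)*, h0:-2:-1/(0,2), h1:-1:-1/(2,1), h1:-2:-1/(2,0)
[(1,2)] X move#3: h0:-1:-1/(0,2), h1:-1:+1/(1,1)*, h1:-2:-1/(1,0)
[(1,1)] O move#4: h0:-1:-1/(0,1)*, h1:-1:-1/(1,0)
[(0,1)] X move#5: h1:-1:+1/(0,0)*
[(0,0)] end (terminal -1, O#6); searched (2,4) to 6
if X skipped the turn, O would face:
~ [(2,4)] O move#1: h0:-1:-1/(1,4), h0:-2:-1/(0,4), h1:-1:-1/(2,3), h1:-2:+1/(2,2)*, h1:-3:-1/(2,1), h1:-4:-1/(2,0)
~ [(2,2)] X move#2: h0:-1:-1/(1,2)*, h0:-2:-1/(0,2), h1:-1:-1/(2,1), h1:-2:-1/(2,0)
~ [(1,2)] O move#3: h0:-1:-1/(0,2), h1:-1:+1/(1,1)*, h1:-2:-1/(1,0)
~ [(1,1)] X move#4: h0:-1:-1/(0,1)*, h1:-1:-1/(1,0)
~ [(0,1)] O move#5: h1:-1:+1/(0,0)*
~ [(0,0)] end (terminal -1, X#6); searched (2,4) to 6
compare (X): move=+1 vs pass=-1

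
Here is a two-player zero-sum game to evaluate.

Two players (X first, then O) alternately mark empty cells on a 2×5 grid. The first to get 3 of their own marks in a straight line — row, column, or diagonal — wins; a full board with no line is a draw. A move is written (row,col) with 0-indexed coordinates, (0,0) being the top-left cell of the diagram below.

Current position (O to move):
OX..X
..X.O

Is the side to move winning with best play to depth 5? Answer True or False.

O winning at [OX..X/..X.O]: False

ply 1, O at OX..X/..X.O | (0,2)=-1→OXO.X/..X.O; (0,3)=-1→OX.OX/..X.O; (1,0)=+0→OX..X/O.X.O*; (1,1)=+0→OX..X/.OX.O; (1,3)=+0→OX..X/..XOO
ply 2, X at OX..X/O.X.O | (0,2)=+0→OXX.X/O.X.O*; (0,3)=+0→OX.XX/O.X.O; (1,1)=+0→OX..X/OXX.O; (1,3)=+0→OX..X/O.XXO
ply 3, O at OXX.X/O.X.O | (0,3)=+0→OXXOX/O.X.O*; (1,1)=-1→OXX.X/OOX.O; (1,3)=-1→OXX.X/O.XOO
ply 4, X at OXXOX/O.X.O | (1,1)=+0→OXXOX/OXX.O*; (1,3)=+0→OXXOX/O.XXO
ply 5, O at OXXOX/OXX.O | (1,3)=+0→OXXOX/OXXOO*
ply 6: OXXOX/OXXOO is terminal +0 (X); from OX..X/..X.O depth 5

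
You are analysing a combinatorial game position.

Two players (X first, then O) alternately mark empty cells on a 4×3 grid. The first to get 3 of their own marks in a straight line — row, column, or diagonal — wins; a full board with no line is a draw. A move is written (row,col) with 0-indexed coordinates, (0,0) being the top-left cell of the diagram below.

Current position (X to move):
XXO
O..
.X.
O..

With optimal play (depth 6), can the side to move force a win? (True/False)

X winning at [XXO/O../.X./O..]: True

ply 1, X at XXO/O../.X./O.. | (1,1)=+1→XXO/OX./.X./O..*; (1,2)=-1→XXO/O.X/.X./O..; (2,0)=+1→XXO/O../XX./O..; (2,2)=-1→XXO/O../.XX/O..; (3,1)=-1→XXO/O../.X./OX.; (3,2)=-1→XXO/O../.X./O.X
ply 2: XXO/OX./.X./O.. is terminal -1 (O); from XXO/O../.X./O.. depth 6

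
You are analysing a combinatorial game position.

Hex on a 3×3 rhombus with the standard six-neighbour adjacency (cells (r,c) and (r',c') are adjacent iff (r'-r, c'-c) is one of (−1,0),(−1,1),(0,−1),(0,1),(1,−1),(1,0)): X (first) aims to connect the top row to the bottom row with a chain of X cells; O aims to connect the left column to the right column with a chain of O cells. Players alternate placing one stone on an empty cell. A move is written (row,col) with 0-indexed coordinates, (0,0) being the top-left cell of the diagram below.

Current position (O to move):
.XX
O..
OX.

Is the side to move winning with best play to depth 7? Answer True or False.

ply 1, O at .XX/O../OX. | (0,0)=-1→OXX/O../OX.*; (1,1)=-1→.XX/OO./OX.; (1,2)=-1→.XX/O.O/OX.; (2,2)=-1→.XX/O../OXO
ply 2, X at OXX/O../OX. | (1,1)=+1→OXX/OX./OX.*; (1,2)=+1→OXX/O.X/OX.; (2,2)=+1→OXX/O../OXX
ply 3: OXX/OX./OX. is terminal -1 (O); from .XX/O../OX. depth 7

O winning at [.XX/O../OX.]: False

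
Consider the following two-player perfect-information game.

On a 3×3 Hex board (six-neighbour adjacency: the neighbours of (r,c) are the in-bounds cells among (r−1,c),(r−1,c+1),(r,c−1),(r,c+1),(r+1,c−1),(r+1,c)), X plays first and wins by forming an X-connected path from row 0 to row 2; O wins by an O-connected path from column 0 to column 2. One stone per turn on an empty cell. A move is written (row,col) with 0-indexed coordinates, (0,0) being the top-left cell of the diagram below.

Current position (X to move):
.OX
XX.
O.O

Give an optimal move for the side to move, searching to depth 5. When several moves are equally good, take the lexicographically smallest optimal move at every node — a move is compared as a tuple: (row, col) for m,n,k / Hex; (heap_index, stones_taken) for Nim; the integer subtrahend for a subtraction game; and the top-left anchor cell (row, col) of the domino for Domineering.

X's best at [.OX/XX./O.O]: (2,1)

p1 X@[.OX/XX./O.O]: (0,0)[XOX/XX./O.O]-1 (1,2)[.OX/XXX/O.O]-1 (2,1)[.OX/XX./OXO]+1*
p2 O@[.OX/XX./OXO] terminal -1; root [.OX/XX./O.O] d5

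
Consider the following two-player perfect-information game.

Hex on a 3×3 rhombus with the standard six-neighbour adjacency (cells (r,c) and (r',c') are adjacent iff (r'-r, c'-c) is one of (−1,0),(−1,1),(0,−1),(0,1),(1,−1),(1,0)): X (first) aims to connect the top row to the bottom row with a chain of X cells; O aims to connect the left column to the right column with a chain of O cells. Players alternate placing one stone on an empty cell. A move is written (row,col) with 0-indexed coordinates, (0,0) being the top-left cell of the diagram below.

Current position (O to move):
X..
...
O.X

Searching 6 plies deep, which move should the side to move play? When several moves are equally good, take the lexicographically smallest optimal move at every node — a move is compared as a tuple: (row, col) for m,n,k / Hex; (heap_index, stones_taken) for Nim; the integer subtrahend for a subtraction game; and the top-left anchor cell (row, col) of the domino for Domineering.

ply 1, O at X../.../O.X | (0,1)=-1→XO./.../O.X; (0,2)=-1→X.O/.../O.X; (1,0)=-1→X../O../O.X; (1,1)=+1→X../.O./O.X*; (1,2)=+1→X../..O/O.X; (2,1)=-1→X../.../OOX
ply 2, X at X../.O./O.X | (0,1)=-1→XX./.O./O.X*; (0,2)=-1→X.X/.O./O.X; (1,0)=-1→X../XO./O.X; (1,2)=-1→X../.OX/O.X; (2,1)=-1→X../.O./OXX
ply 3, O at XX./.O./O.X | (0,2)=+1→XXO/.O./O.X*; (1,0)=+1→XX./OO./O.X; (1,2)=+1→XX./.OO/O.X; (2,1)=+1→XX./.O./OOX
ply 4: XXO/.O./O.X is terminal -1 (X); from X../.../O.X depth 6

O's best at [X../.../O.X]: (1,1)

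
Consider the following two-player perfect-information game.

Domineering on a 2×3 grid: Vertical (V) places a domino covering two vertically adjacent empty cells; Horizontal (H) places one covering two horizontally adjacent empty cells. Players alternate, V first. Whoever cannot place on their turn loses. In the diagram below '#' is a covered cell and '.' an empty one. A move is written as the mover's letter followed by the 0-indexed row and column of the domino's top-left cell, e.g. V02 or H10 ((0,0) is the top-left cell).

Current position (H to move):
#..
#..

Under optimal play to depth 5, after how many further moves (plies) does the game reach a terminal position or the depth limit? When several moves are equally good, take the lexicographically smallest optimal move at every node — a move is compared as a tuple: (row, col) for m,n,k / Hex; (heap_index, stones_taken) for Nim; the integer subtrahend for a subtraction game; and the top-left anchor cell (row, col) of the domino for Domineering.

[#../#..] H move#1: H01:+1/###/#..*, H11:+1/#../###
[###/#..] end (terminal -1, V#2); searched #../#.. to 5

PV length from [#../#..]: 1 ply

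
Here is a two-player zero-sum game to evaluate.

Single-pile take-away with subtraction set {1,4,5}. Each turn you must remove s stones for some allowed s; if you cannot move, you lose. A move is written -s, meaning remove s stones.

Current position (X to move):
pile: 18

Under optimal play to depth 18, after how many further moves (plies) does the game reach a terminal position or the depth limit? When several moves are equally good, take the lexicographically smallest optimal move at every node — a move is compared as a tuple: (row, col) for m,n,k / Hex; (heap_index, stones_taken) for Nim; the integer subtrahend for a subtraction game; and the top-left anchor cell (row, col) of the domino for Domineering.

p1 X@[18]: -1[17]-1* -4[14]-1 -5[13]-1
p2 O@[17]: -1[16]+1* -4[13]-1 -5[12]-1
p3 X@[16]: -1[15]-1* -4[12]-1 -5[11]-1
p4 O@[15]: -1[14]-1 -4[11]-1 -5[10]+1*
p5 X@[10]: -1[9]-1* -4[6]-1 -5[5]-1
p6 O@[9]: -1[8]+1* -4[5]-1 -5[4]-1
p7 X@[8]: -1[7]-1* -4[4]-1 -5[3]-1
p8 O@[7]: -1[6]-1 -4[3]-1 -5[2]+1*
p9 X@[2]: -1[1]-1*
p10 O@[1]: -1[0]+1*
p11 X@[0] terminal -1; root [18] d18

PV length from [18]: 10 plies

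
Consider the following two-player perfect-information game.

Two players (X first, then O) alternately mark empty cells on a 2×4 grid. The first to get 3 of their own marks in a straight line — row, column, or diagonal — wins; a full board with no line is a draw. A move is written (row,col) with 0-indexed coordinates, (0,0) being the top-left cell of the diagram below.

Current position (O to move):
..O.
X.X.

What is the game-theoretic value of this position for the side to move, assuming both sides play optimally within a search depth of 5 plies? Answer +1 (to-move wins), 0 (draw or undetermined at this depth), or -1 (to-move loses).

value(..O./X.X., O) = 0

p1 O@[..O./X.X.]: (0,0)[O.O./X.X.]-1 (0,1)[.OO./X.X.]-1 (0,3)[..OO/X.X.]-1 (1,1)[..O./XOX.]+0* (1,3)[..O./X.XO]-1
p2 X@[..O./XOX.]: (0,0)[X.O./XOX.]+0* (0,1)[.XO./XOX.]+0 (0,3)[..OX/XOX.]+0 (1,3)[..O./XOXX]-1
p3 O@[X.O./XOX.]: (0,1)[XOO./XOX.]+0* (0,3)[X.OO/XOX.]+0 (1,3)[X.O./XOXO]+0
p4 X@[XOO./XOX.]: (0,3)[XOOX/XOX.]+0* (1,3)[XOO./XOXX]-1
p5 O@[XOOX/XOX.]: (1,3)[XOOX/XOXO]+0*
p6 X@[XOOX/XOXO] terminal +0; root [..O./X.X.] d5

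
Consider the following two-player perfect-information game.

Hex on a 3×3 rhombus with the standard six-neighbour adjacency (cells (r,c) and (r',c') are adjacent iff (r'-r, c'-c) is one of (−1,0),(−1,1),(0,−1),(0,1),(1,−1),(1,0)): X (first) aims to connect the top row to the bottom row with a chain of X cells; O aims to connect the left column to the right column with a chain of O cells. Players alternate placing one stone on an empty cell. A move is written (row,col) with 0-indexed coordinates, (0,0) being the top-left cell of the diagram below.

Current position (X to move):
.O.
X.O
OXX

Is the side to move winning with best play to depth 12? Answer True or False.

X winning at [.O./X.O/OXX]: True

p1 X@[.O./X.O/OXX]: (0,0)[XO./X.O/OXX]-1 (0,2)[.OX/X.O/OXX]-1 (1,1)[.O./XXO/OXX]+1*
p2 O@[.O./XXO/OXX]: (0,0)[OO./XXO/OXX]-1* (0,2)[.OO/XXO/OXX]-1
p3 X@[OO./XXO/OXX]: (0,2)[OOX/XXO/OXX]+1*
p4 O@[OOX/XXO/OXX] terminal -1; root [.O./X.O/OXX] d12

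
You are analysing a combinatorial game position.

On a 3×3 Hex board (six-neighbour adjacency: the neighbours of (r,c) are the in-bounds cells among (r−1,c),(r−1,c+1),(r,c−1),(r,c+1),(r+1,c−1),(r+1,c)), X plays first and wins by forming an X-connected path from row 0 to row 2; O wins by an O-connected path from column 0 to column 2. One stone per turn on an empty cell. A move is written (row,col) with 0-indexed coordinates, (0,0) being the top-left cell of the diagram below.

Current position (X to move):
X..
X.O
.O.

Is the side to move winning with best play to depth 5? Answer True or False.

p1 X@[X../X.O/.O.]: (0,1)[XX./X.O/.O.]-1 (0,2)[X.X/X.O/.O.]-1 (1,1)[X../XXO/.O.]-1 (2,0)[X../X.O/XO.]+1* (2,2)[X../X.O/.OX]-1
p2 O@[X../X.O/XO.] terminal -1; root [X../X.O/.O.] d5

X winning at [X../X.O/.O.]: True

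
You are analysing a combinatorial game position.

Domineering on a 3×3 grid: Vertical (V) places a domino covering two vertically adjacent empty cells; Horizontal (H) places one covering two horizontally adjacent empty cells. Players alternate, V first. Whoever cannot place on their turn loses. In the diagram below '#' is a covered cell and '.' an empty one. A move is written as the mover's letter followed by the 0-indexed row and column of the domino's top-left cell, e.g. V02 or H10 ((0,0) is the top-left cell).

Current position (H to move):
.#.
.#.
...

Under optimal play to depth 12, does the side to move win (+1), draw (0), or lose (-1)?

[.#./.#./...] H move#1: H20:-1/.#./.#./##.*, H21:-1/.#./.#./.##
[.#./.#./##.] V move#2: V00:+1/##./##./##.*, V02:+1/.##/.##/##., V12:+1/.#./.##/###
[##./##./##.] end (terminal -1, H#3); searched .#./.#./... to 12

value(.#./.#./..., H) = -1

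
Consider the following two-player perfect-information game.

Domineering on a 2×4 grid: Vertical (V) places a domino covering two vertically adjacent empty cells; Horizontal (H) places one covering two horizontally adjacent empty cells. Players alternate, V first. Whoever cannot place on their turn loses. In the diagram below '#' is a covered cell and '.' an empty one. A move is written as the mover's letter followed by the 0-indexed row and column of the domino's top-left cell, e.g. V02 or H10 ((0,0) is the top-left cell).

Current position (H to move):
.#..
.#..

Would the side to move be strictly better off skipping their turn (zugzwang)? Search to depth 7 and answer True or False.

zugzwang(.#../.#.., H) = False

ply 1, H at .#../.#.. | H02=+1→.###/.#..*; H12=+1→.#../.###
ply 2, V at .###/.#.. | V00=-1→####/##..*
ply 3, H at ####/##.. | H12=+1→####/####*
ply 4: ####/#### is terminal -1 (V); from .#../.#.. depth 7
pass branch (V moves first from the same position):
  | ply 1, V at .#../.#.. | V00=-1→##../##..; V02=+1→.##./.##.*; V03=+1→.#.#/.#.#
  | ply 2: .##./.##. is terminal -1 (H); from .#../.#.. depth 7
H moving scores +1; H passing scores -1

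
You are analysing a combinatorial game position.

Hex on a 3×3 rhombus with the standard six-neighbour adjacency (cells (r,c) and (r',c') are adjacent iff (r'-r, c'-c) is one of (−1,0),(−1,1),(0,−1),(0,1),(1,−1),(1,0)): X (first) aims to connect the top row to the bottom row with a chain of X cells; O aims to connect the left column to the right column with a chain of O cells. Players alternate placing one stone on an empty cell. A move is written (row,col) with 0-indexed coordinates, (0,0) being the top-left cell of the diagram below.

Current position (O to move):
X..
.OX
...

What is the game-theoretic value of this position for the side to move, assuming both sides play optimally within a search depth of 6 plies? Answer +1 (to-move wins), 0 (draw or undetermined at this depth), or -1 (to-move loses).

ply 1, O at X../.OX/... | (0,1)=-1→XO./.OX/...; (0,2)=+1→X.O/.OX/...*; (1,0)=-1→X../OOX/...; (2,0)=-1→X../.OX/O..; (2,1)=+1→X../.OX/.O.; (2,2)=+1→X../.OX/..O
ply 2, X at X.O/.OX/... | (0,1)=-1→XXO/.OX/...*; (1,0)=-1→X.O/XOX/...; (2,0)=-1→X.O/.OX/X..; (2,1)=-1→X.O/.OX/.X.; (2,2)=-1→X.O/.OX/..X
ply 3, O at XXO/.OX/... | (1,0)=+1→XXO/OOX/...*; (2,0)=+1→XXO/.OX/O..; (2,1)=+1→XXO/.OX/.O.; (2,2)=+1→XXO/.OX/..O
ply 4: XXO/OOX/... is terminal -1 (X); from X../.OX/... depth 6

value(X../.OX/..., O) = +1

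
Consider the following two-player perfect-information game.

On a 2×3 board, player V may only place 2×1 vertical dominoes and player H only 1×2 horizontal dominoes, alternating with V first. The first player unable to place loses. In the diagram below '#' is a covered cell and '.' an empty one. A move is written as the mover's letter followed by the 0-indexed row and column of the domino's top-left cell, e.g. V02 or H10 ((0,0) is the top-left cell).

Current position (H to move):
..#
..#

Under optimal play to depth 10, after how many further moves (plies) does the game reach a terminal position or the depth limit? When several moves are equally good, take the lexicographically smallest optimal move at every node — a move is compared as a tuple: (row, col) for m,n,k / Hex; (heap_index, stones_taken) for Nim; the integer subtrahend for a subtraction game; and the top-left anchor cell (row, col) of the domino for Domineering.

PV length from [..#/..#]: 1 ply

p1 H@[..#/..#]: H00[###/..#]+1* H10[..#/###]+1
p2 V@[###/..#] terminal -1; root [..#/..#] d10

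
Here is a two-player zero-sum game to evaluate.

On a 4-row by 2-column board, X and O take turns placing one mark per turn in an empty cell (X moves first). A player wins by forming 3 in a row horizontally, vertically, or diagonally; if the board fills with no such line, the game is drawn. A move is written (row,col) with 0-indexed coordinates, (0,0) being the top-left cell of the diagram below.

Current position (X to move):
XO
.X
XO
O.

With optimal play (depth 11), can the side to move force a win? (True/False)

[XO/.X/XO/O.] X move#1: (1,0):+1/XO/XX/XO/O.*, (3,1):+0/XO/.X/XO/OX
[XO/XX/XO/O.] end (terminal -1, O#2); searched XO/.X/XO/O. to 11

X winning at [XO/.X/XO/O.]: True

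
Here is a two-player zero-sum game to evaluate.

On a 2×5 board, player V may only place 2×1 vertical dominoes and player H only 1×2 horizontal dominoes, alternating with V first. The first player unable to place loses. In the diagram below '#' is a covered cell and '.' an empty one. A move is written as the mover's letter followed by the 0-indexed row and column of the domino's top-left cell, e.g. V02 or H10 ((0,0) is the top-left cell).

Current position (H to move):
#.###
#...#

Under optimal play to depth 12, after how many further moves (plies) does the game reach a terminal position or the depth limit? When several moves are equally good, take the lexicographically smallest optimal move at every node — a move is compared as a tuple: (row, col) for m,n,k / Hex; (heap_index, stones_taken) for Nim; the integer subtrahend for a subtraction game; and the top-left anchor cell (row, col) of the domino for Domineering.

[#.###/#...#] H move#1: H11:+1/#.###/###.#*, H12:-1/#.###/#.###
[#.###/###.#] end (terminal -1, V#2); searched #.###/#...# to 12

PV length from [#.###/#...#]: 1 ply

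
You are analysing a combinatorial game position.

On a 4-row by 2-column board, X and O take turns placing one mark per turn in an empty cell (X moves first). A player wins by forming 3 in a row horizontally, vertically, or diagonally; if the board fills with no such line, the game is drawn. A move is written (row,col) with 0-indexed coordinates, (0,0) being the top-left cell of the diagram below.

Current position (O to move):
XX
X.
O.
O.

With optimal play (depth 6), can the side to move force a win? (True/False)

ply 1, O at XX/X./O./O. | (1,1)=+0→XX/XO/O./O.*; (2,1)=+0→XX/X./OO/O.; (3,1)=+0→XX/X./O./OO
ply 2, X at XX/XO/O./O. | (2,1)=+0→XX/XO/OX/O.*; (3,1)=+0→XX/XO/O./OX
ply 3, O at XX/XO/OX/O. | (3,1)=+0→XX/XO/OX/OO*
ply 4: XX/XO/OX/OO is terminal +0 (X); from XX/X./O./O. depth 6

O winning at [XX/X./O./O.]: False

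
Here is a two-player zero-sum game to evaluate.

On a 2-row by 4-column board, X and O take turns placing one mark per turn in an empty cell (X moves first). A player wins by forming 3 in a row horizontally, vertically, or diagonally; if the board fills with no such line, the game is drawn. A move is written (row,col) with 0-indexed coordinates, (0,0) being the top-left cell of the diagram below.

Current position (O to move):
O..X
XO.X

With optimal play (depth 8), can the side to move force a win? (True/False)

O winning at [O..X/XO.X]: False

[O..X/XO.X] O move#1: (0,1):+0/OO.X/XO.X*, (0,2):+0/O.OX/XO.X, (1,2):+0/O..X/XOOX
[OO.X/XO.X] X move#2: (0,2):+0/OOXX/XO.X*, (1,2):-1/OO.X/XOXX
[OOXX/XO.X] O move#3: (1,2):+0/OOXX/XOOX*
[OOXX/XOOX] end (terminal +0, X#4); searched O..X/XO.X to 8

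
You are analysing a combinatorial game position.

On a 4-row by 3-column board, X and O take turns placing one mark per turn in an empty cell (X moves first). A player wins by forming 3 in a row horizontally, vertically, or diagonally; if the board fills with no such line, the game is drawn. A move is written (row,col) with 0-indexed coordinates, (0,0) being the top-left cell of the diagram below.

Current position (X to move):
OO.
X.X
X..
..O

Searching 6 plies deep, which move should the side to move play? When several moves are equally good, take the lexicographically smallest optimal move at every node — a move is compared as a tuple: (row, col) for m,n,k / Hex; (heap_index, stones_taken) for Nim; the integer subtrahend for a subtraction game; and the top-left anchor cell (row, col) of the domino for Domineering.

X's best at [OO./X.X/X../..O]: (0,2)

[OO./X.X/X../..O] X move#1: (0,2):+1/OOX/X.X/X../..O*, (1,1):+1/OO./XXX/X../..O, (2,1):-1/OO./X.X/XX./..O, (2,2):-1/OO./X.X/X.X/..O, (3,0):+1/OO./X.X/X../X.O, (3,1):-1/OO./X.X/X../.XO
[OOX/X.X/X../..O] O move#2: (1,1):-1/OOX/XOX/X../..O*, (2,1):-1/OOX/X.X/XO./..O, (2,2):-1/OOX/X.X/X.O/..O, (3,0):-1/OOX/X.X/X../O.O, (3,1):-1/OOX/X.X/X../.OO
[OOX/XOX/X../..O] X move#3: (2,1):-1/OOX/XOX/XX./..O, (2,2):+1/OOX/XOX/X.X/..O*, (3,0):+1/OOX/XOX/X../X.O, (3,1):-1/OOX/XOX/X../.XO
[OOX/XOX/X.X/..O] end (terminal -1, O#4); searched OO./X.X/X../..O to 6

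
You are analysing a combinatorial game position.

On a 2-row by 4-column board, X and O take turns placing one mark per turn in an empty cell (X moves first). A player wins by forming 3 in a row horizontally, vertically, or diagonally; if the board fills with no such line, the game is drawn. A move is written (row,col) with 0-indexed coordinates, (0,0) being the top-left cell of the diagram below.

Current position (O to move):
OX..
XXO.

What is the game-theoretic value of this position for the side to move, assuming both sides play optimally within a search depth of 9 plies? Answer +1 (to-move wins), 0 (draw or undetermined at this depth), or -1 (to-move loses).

[OX../XXO.] O move#1: (0,2):+0/OXO./XXO.*, (0,3):+0/OX.O/XXO., (1,3):+0/OX../XXOO
[OXO./XXO.] X move#2: (0,3):+0/OXOX/XXO.*, (1,3):+0/OXO./XXOX
[OXOX/XXO.] O move#3: (1,3):+0/OXOX/XXOO*
[OXOX/XXOO] end (terminal +0, X#4); searched OX../XXO. to 9

value(OX../XXO., O) = 0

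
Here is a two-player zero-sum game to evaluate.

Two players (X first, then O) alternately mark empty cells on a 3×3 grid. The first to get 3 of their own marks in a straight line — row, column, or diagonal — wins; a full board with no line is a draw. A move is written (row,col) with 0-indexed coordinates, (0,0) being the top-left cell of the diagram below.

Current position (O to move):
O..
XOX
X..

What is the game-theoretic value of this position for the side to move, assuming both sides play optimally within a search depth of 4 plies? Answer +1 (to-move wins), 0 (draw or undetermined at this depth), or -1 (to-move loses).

value(O../XOX/X.., O) = +1

[O../XOX/X..] O move#1: (0,1):+1/OO./XOX/X..*, (0,2):+1/O.O/XOX/X.., (2,1):+1/O../XOX/XO., (2,2):+1/O../XOX/X.O
[OO./XOX/X..] X move#2: (0,2):-1/OOX/XOX/X..*, (2,1):-1/OO./XOX/XX., (2,2):-1/OO./XOX/X.X
[OOX/XOX/X..] O move#3: (2,1):+1/OOX/XOX/XO.*, (2,2):+1/OOX/XOX/X.O
[OOX/XOX/XO.] end (terminal -1, X#4); searched O../XOX/X.. to 4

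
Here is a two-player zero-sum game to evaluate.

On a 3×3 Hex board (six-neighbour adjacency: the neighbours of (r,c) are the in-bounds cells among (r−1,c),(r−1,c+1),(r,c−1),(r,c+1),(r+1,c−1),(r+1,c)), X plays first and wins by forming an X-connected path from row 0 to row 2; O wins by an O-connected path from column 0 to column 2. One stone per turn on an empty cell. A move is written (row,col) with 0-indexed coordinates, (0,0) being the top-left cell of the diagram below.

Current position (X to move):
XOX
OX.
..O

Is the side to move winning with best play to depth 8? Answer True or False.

X winning at [XOX/OX./..O]: True

p1 X@[XOX/OX./..O]: (1,2)[XOX/OXX/..O]+1* (2,0)[XOX/OX./X.O]+1 (2,1)[XOX/OX./.XO]+1
p2 O@[XOX/OXX/..O]: (2,0)[XOX/OXX/O.O]-1* (2,1)[XOX/OXX/.OO]-1
p3 X@[XOX/OXX/O.O]: (2,1)[XOX/OXX/OXO]+1*
p4 O@[XOX/OXX/OXO] terminal -1; root [XOX/OX./..O] d8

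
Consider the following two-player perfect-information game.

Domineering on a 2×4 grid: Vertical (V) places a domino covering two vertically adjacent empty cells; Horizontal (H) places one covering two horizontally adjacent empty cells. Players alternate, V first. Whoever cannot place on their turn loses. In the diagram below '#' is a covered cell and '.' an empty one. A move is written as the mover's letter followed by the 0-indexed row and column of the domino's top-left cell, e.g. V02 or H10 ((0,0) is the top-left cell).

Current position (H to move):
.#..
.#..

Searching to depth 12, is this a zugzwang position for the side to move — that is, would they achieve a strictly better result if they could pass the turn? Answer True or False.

ply 1, H at .#../.#.. | H02=+1→.###/.#..*; H12=+1→.#../.###
ply 2, V at .###/.#.. | V00=-1→####/##..*
ply 3, H at ####/##.. | H12=+1→####/####*
ply 4: ####/#### is terminal -1 (V); from .#../.#.. depth 12
pass branch (V moves first from the same position):
  | ply 1, V at .#../.#.. | V00=-1→##../##..; V02=+1→.##./.##.*; V03=+1→.#.#/.#.#
  | ply 2: .##./.##. is terminal -1 (H); from .#../.#.. depth 12
H moving scores +1; H passing scores -1

zugzwang(.#../.#.., H) = False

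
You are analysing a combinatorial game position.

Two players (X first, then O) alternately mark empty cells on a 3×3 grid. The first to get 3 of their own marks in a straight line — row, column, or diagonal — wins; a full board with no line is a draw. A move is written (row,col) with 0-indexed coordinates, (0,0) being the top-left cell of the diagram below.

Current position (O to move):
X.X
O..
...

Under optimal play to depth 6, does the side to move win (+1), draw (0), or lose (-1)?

value(X.X/O../..., O) = -1

ply 1, O at X.X/O../... | (0,1)=-1→XOX/O../...*; (1,1)=-1→X.X/OO./...; (1,2)=-1→X.X/O.O/...; (2,0)=-1→X.X/O../O..; (2,1)=-1→X.X/O../.O.; (2,2)=-1→X.X/O../..O
ply 2, X at XOX/O../... | (1,1)=+1→XOX/OX./...*; (1,2)=+0→XOX/O.X/...; (2,0)=-1→XOX/O../X..; (2,1)=+0→XOX/O../.X.; (2,2)=+1→XOX/O../..X
ply 3, O at XOX/OX./... | (1,2)=-1→XOX/OXO/...*; (2,0)=-1→XOX/OX./O..; (2,1)=-1→XOX/OX./.O.; (2,2)=-1→XOX/OX./..O
ply 4, X at XOX/OXO/... | (2,0)=+1→XOX/OXO/X..*; (2,1)=+1→XOX/OXO/.X.; (2,2)=+1→XOX/OXO/..X
ply 5: XOX/OXO/X.. is terminal -1 (O); from X.X/O../... depth 6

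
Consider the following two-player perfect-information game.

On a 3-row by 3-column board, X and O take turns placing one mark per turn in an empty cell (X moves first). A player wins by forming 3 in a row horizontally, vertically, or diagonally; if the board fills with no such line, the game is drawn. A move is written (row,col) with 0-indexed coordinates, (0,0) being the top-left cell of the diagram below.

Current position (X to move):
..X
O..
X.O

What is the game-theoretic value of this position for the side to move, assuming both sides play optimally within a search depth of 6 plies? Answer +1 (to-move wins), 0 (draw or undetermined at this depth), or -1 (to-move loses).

value(..X/O../X.O, X) = +1

p1 X@[..X/O../X.O]: (0,0)[X.X/O../X.O]+1* (0,1)[.XX/O../X.O]+1 (1,1)[..X/OX./X.O]+1 (1,2)[..X/O.X/X.O]+0 (2,1)[..X/O../XXO]-1
p2 O@[X.X/O../X.O]: (0,1)[XOX/O../X.O]-1* (1,1)[X.X/OO./X.O]-1 (1,2)[X.X/O.O/X.O]-1 (2,1)[X.X/O../XOO]-1
p3 X@[XOX/O../X.O]: (1,1)[XOX/OX./X.O]+1* (1,2)[XOX/O.X/X.O]+0 (2,1)[XOX/O../XXO]+0
p4 O@[XOX/OX./X.O] terminal -1; root [..X/O../X.O] d6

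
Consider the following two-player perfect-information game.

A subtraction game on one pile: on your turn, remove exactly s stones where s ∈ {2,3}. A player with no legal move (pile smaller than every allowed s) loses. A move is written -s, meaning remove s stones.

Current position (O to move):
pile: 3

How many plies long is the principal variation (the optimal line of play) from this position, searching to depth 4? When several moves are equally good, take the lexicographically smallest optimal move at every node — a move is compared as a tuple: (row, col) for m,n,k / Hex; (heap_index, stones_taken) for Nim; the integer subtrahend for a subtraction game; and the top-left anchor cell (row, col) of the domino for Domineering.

[3] O move#1: -2:+1/1*, -3:+1/0
[1] end (terminal -1, X#2); searched 3 to 4

PV length from [3]: 1 ply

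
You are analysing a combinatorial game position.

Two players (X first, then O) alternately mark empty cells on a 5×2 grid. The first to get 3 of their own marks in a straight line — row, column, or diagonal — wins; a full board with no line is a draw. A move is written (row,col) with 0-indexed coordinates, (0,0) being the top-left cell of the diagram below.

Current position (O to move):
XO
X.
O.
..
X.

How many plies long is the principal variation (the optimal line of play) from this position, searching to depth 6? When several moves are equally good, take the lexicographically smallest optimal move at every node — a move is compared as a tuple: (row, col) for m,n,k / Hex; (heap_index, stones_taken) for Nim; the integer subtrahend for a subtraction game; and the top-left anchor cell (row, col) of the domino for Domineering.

PV length from [XO/X./O./../X.]: 5 plies

ply 1, O at XO/X./O./../X. | (1,1)=+0→XO/XO/O./../X.*; (2,1)=+0→XO/X./OO/../X.; (3,0)=+0→XO/X./O./O./X.; (3,1)=+0→XO/X./O./.O/X.; (4,1)=+0→XO/X./O./../XO
ply 2, X at XO/XO/O./../X. | (2,1)=+0→XO/XO/OX/../X.*; (3,0)=-1→XO/XO/O./X./X.; (3,1)=-1→XO/XO/O./.X/X.; (4,1)=-1→XO/XO/O./../XX
ply 3, O at XO/XO/OX/../X. | (3,0)=+0→XO/XO/OX/O./X.*; (3,1)=+0→XO/XO/OX/.O/X.; (4,1)=+0→XO/XO/OX/../XO
ply 4, X at XO/XO/OX/O./X. | (3,1)=+0→XO/XO/OX/OX/X.*; (4,1)=+0→XO/XO/OX/O./XX
ply 5, O at XO/XO/OX/OX/X. | (4,1)=+0→XO/XO/OX/OX/XO*
ply 6: XO/XO/OX/OX/XO is terminal +0 (X); from XO/X./O./../X. depth 6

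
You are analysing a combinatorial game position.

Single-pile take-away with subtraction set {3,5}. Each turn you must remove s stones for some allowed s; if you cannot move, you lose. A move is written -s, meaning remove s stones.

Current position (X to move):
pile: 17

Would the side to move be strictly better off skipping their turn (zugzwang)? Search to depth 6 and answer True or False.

ply 1, X at 17 | -3=-1→14*; -5=-1→12
ply 2, O at 14 | -3=-1→11; -5=+1→9*
ply 3, X at 9 | -3=-1→6*; -5=-1→4
ply 4, O at 6 | -3=-1→3; -5=+1→1*
ply 5: 1 is terminal -1 (X); from 17 depth 6
pass branch (O moves first from the same position):
  | ply 1, O at 17 | -3=-1→14*; -5=-1→12
  | ply 2, X at 14 | -3=-1→11; -5=+1→9*
  | ply 3, O at 9 | -3=-1→6*; -5=-1→4
  | ply 4, X at 6 | -3=-1→3; -5=+1→1*
  | ply 5: 1 is terminal -1 (O); from 17 depth 6
X moving scores -1; X passing scores +1

zugzwang(17, X) = True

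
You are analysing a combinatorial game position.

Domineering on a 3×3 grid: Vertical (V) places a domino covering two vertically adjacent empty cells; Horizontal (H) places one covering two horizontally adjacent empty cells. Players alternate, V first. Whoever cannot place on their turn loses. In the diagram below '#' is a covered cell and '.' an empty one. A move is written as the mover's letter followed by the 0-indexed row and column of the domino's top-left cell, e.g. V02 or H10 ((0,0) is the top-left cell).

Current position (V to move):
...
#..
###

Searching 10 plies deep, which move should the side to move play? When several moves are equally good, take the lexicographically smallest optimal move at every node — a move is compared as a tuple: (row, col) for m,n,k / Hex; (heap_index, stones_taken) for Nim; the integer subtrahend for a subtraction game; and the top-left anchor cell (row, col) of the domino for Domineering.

p1 V@[.../#../###]: V01[.#./##./###]+1* V02[..#/#.#/###]-1
p2 H@[.#./##./###] terminal -1; root [.../#../###] d10

V's best at [.../#../###]: V01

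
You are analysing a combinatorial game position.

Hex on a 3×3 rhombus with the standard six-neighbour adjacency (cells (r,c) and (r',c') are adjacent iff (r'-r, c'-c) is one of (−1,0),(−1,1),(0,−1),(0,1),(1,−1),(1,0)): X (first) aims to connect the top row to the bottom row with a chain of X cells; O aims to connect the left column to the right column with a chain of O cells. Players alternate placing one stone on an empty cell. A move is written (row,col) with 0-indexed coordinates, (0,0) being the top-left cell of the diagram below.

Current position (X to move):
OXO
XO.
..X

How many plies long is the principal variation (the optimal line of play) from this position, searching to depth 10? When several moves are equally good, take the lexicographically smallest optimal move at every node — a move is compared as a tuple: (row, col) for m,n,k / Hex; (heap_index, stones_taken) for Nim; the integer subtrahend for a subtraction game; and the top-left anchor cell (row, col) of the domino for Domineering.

p1 X@[OXO/XO./..X]: (1,2)[OXO/XOX/..X]-1 (2,0)[OXO/XO./X.X]+1* (2,1)[OXO/XO./.XX]-1
p2 O@[OXO/XO./X.X] terminal -1; root [OXO/XO./..X] d10

PV length from [OXO/XO./..X]: 1 ply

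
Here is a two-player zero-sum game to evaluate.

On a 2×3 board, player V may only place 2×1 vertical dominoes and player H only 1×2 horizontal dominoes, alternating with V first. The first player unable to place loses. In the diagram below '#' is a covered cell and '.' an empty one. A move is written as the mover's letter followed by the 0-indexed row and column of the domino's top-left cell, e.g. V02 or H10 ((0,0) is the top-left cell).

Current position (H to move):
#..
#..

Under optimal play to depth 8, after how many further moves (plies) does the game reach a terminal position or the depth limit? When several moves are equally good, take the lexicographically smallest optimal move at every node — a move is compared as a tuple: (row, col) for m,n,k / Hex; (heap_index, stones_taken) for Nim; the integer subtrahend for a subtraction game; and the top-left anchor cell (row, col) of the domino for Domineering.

p1 H@[#../#..]: H01[###/#..]+1* H11[#../###]+1
p2 V@[###/#..] terminal -1; root [#../#..] d8

PV length from [#../#..]: 1 ply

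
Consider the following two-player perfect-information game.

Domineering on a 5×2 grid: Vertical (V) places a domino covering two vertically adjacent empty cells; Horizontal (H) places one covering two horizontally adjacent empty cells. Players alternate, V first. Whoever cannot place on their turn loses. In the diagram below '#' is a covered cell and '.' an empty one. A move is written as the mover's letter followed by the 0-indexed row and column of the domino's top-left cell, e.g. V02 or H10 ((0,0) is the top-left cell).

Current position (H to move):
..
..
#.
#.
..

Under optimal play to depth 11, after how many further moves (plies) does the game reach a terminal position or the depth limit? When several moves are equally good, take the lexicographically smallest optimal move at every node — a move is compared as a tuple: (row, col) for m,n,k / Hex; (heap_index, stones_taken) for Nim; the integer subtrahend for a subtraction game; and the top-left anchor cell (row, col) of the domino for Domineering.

PV length from [../../#./#./..]: 3 plies

ply 1, H at ../../#./#./.. | H00=+1→##/../#./#./..*; H10=+1→../##/#./#./..; H40=-1→../../#./#./##
ply 2, V at ##/../#./#./.. | V11=-1→##/.#/##/#./..*; V21=-1→##/../##/##/..; V31=-1→##/../#./##/.#
ply 3, H at ##/.#/##/#./.. | H40=+1→##/.#/##/#./##*
ply 4: ##/.#/##/#./## is terminal -1 (V); from ../../#./#./.. depth 11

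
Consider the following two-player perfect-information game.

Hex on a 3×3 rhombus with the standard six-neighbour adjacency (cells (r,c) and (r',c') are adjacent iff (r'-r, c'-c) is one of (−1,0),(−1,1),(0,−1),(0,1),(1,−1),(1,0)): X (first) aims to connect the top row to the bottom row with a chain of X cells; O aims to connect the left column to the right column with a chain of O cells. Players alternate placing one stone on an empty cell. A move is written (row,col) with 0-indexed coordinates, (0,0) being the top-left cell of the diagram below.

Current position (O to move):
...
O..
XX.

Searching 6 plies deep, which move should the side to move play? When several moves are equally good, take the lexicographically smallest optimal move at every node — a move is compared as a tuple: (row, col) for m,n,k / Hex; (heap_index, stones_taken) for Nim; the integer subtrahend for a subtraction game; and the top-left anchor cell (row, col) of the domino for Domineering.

O's best at [.../O../XX.]: (0,2)

p1 O@[.../O../XX.]: (0,0)[O../O../XX.]-1 (0,1)[.O./O../XX.]-1 (0,2)[..O/O../XX.]+1* (1,1)[.../OO./XX.]+1 (1,2)[.../O.O/XX.]-1 (2,2)[.../O../XXO]-1
p2 X@[..O/O../XX.]: (0,0)[X.O/O../XX.]-1* (0,1)[.XO/O../XX.]-1 (1,1)[..O/OX./XX.]-1 (1,2)[..O/O.X/XX.]-1 (2,2)[..O/O../XXX]-1
p3 O@[X.O/O../XX.]: (0,1)[XOO/O../XX.]+1* (1,1)[X.O/OO./XX.]+1 (1,2)[X.O/O.O/XX.]+1 (2,2)[X.O/O../XXO]+1
p4 X@[XOO/O../XX.] terminal -1; root [.../O../XX.] d6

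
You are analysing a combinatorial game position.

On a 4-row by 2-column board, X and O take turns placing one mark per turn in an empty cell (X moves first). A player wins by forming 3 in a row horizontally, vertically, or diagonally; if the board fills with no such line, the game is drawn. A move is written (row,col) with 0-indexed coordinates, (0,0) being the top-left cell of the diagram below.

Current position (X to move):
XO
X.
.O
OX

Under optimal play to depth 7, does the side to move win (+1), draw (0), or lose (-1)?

[XO/X./.O/OX] X move#1: (1,1):+0/XO/XX/.O/OX, (2,0):+1/XO/X./XO/OX*
[XO/X./XO/OX] end (terminal -1, O#2); searched XO/X./.O/OX to 7

value(XO/X./.O/OX, X) = +1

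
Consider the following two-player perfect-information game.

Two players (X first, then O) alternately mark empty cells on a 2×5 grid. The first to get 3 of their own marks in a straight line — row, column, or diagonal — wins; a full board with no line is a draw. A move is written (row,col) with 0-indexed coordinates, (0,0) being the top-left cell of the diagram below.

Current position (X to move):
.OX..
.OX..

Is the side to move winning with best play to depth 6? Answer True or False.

X winning at [.OX../.OX..]: False

p1 X@[.OX../.OX..]: (0,0)[XOX../.OX..]+0* (0,3)[.OXX./.OX..]+0 (0,4)[.OX.X/.OX..]+0 (1,0)[.OX../XOX..]+0 (1,3)[.OX../.OXX.]+0 (1,4)[.OX../.OX.X]+0
p2 O@[XOX../.OX..]: (0,3)[XOXO./.OX..]+0* (0,4)[XOX.O/.OX..]+0 (1,0)[XOX../OOX..]+0 (1,3)[XOX../.OXO.]+0 (1,4)[XOX../.OX.O]+0
p3 X@[XOXO./.OX..]: (0,4)[XOXOX/.OX..]+0* (1,0)[XOXO./XOX..]+0 (1,3)[XOXO./.OXX.]+0 (1,4)[XOXO./.OX.X]+0
p4 O@[XOXOX/.OX..]: (1,0)[XOXOX/OOX..]+0* (1,3)[XOXOX/.OXO.]+0 (1,4)[XOXOX/.OX.O]+0
p5 X@[XOXOX/OOX..]: (1,3)[XOXOX/OOXX.]+0* (1,4)[XOXOX/OOX.X]+0
p6 O@[XOXOX/OOXX.]: (1,4)[XOXOX/OOXXO]+0*
p7 X@[XOXOX/OOXXO] terminal +0; root [.OX../.OX..] d6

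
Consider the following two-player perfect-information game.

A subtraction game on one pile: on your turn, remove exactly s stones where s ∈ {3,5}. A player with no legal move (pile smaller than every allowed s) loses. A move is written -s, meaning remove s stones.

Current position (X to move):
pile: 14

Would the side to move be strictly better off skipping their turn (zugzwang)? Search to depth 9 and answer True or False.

zugzwang(14, X) = False

p1 X@[14]: -3[11]-1 -5[9]+1*
p2 O@[9]: -3[6]-1* -5[4]-1
p3 X@[6]: -3[3]-1 -5[1]+1*
p4 O@[1] terminal -1; root [14] d9
suppose X passes — search the same position with O to move:
pass> p1 O@[14]: -3[11]-1 -5[9]+1*
pass> p2 X@[9]: -3[6]-1* -5[4]-1
pass> p3 O@[6]: -3[3]-1 -5[1]+1*
pass> p4 X@[1] terminal -1; root [14] d9
for X: play +1, pass -1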